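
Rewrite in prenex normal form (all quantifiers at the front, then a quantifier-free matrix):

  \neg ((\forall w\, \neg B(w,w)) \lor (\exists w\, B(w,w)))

\exists w\, \forall q\, (B(w,w) \land \neg B(q,q))

Move each ¬ inward, flipping quantifiers it crosses:
  (\exists w\, B(w,w)) \land (\forall w\, \neg B(w,w))
Standardize variables apart so no two quantifiers bind the same name: w↦q.
  (\exists w\, B(w,w)) \land (\forall q\, \neg B(q,q))
Finally move all quantifiers to the prefix:
  \exists w\, \forall q\, (B(w,w) \land \neg B(q,q))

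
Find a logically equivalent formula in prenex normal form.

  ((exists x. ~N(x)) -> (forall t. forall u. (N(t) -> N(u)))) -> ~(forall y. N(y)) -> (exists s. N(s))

Rewrite implications/biconditionals: A → B as ¬A ∨ B.
  ~(~(exists x. ~N(x)) | (forall t. forall u. (~N(t) | N(u)))) | ~~(forall y. N(y)) | (exists s. N(s))
Push ¬ through the quantifiers and connectives to reach negation normal form:
  (exists x. ~N(x)) & (exists t. exists u. (N(t) & ~N(u))) | (forall y. N(y)) | (exists s. N(s))
Pull the quantifiers to the front (each side's bound variable is not free in the other side):
  exists x. exists t. exists u. forall y. exists s. (~N(x) & N(t) & ~N(u) | N(y) | N(s))

exists x. exists t. exists u. forall y. exists s. (~N(x) & N(t) & ~N(u) | N(y) | N(s))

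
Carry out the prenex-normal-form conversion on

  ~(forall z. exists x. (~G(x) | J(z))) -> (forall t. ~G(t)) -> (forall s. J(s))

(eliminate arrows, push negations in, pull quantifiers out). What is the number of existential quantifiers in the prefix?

2

Eliminate → and ↔ using ¬ and ∨.
  ~~(forall z. exists x. (~G(x) | J(z))) | ~(forall t. ~G(t)) | (forall s. J(s))
Drive negations inward (¬∀x A ≡ ∃x ¬A, ¬∃x A ≡ ∀x ¬A, De Morgan for ∧/∨):
  (forall z. exists x. (~G(x) | J(z))) | (exists t. G(t)) | (forall s. J(s))
All bound variables are already distinct, so no renaming is needed.
Extract every quantifier outward, since the variables are now distinct and don't occur free across branches:
  forall z. exists x. exists t. forall s. (~G(x) | J(z) | G(t) | J(s))
The prefix is forall z exists x exists t forall s: 2 universal, 2 existential.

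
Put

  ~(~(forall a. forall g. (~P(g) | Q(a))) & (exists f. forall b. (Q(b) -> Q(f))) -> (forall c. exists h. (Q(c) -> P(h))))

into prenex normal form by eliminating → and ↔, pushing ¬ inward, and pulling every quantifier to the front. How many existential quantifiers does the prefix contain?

4

Eliminate → and ↔ using ¬ and ∨.
  ~(~(~(forall a. forall g. (~P(g) | Q(a))) & (exists f. forall b. (~Q(b) | Q(f)))) | (forall c. exists h. (~Q(c) | P(h))))
Move each ¬ inward, flipping quantifiers it crosses:
  (exists a. exists g. (P(g) & ~Q(a))) & (exists f. forall b. (~Q(b) | Q(f))) & (exists c. forall h. (Q(c) & ~P(h)))
All bound variables are already distinct, so no renaming is needed.
Pull the quantifiers to the front (each side's bound variable is not free in the other side):
  exists a. exists g. exists f. forall b. exists c. forall h. (P(g) & ~Q(a) & (~Q(b) | Q(f)) & Q(c) & ~P(h))
The prefix is exists a exists g exists f forall b exists c forall h: 2 universal, 4 existential.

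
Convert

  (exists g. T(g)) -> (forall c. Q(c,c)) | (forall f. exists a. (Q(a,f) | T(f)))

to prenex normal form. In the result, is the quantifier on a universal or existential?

Eliminate → and ↔ using ¬ and ∨.
  ~(exists g. T(g)) | (forall c. Q(c,c)) | (forall f. exists a. (Q(a,f) | T(f)))
Drive negations inward (¬∀x A ≡ ∃x ¬A, ¬∃x A ≡ ∀x ¬A, De Morgan for ∧/∨):
  (forall g. ~T(g)) | (forall c. Q(c,c)) | (forall f. exists a. (Q(a,f) | T(f)))
All bound variables are already distinct, so no renaming is needed.
Extract every quantifier outward, since the variables are now distinct and don't occur free across branches:
  forall g. forall c. forall f. exists a. (~T(g) | Q(c,c) | Q(a,f) | T(f))
The quantifier exists a sits under an even number of negations (counting the antecedent side of each →), so it remains existential.

existential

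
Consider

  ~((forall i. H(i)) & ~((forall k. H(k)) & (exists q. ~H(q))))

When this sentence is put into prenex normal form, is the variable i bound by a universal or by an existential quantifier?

Drive negations inward (¬∀x A ≡ ∃x ¬A, ¬∃x A ≡ ∀x ¬A, De Morgan for ∧/∨):
  (exists i. ~H(i)) | (forall k. H(k)) & (exists q. ~H(q))
Finally move all quantifiers to the prefix:
  exists i. forall k. exists q. (~H(i) | H(k) & ~H(q))
The quantifier forall i sits under an odd number of negations, so it flips to exists i.

existential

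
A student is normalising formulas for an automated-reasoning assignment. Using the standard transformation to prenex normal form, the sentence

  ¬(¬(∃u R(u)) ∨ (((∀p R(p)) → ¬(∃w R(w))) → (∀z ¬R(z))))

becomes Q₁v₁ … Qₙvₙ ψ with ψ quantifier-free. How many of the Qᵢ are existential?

3

First replace A → B with ¬A ∨ B.
  ¬(¬(∃u R(u)) ∨ ¬(¬(∀p R(p)) ∨ ¬(∃w R(w))) ∨ (∀z ¬R(z)))
Push ¬ through the quantifiers and connectives to reach negation normal form:
  (∃u R(u)) ∧ ((∃p ¬R(p)) ∨ (∀w ¬R(w))) ∧ (∃z R(z))
All bound variables are already distinct, so no renaming is needed.
Extract every quantifier outward, since the variables are now distinct and don't occur free across branches:
  ∃u ∃p ∀w ∃z (R(u) ∧ (¬R(p) ∨ ¬R(w)) ∧ R(z))
The prefix is ∃u ∃p ∀w ∃z: 1 universal, 3 existential.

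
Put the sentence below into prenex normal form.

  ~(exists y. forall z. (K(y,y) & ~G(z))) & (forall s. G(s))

forall y. exists z. forall s. ((~K(y,y) | G(z)) & G(s))

Move each ¬ inward, flipping quantifiers it crosses:
  (forall y. exists z. (~K(y,y) | G(z))) & (forall s. G(s))
All bound variables are already distinct, so no renaming is needed.
Extract every quantifier outward, since the variables are now distinct and don't occur free across branches:
  forall y. exists z. forall s. ((~K(y,y) | G(z)) & G(s))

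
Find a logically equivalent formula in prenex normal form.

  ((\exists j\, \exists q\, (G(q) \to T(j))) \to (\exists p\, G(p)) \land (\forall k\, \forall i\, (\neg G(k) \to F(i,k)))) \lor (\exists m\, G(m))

Rewrite implications/biconditionals: A → B as ¬A ∨ B.
  \neg (\exists j\, \exists q\, (\neg G(q) \lor T(j))) \lor (\exists p\, G(p)) \land (\forall k\, \forall i\, (\neg \neg G(k) \lor F(i,k))) \lor (\exists m\, G(m))
Push ¬ through the quantifiers and connectives to reach negation normal form:
  (\forall j\, \forall q\, (G(q) \land \neg T(j))) \lor (\exists p\, G(p)) \land (\forall k\, \forall i\, (G(k) \lor F(i,k))) \lor (\exists m\, G(m))
All bound variables are already distinct, so no renaming is needed.
Finally move all quantifiers to the prefix:
  \forall j\, \forall q\, \exists p\, \forall k\, \forall i\, \exists m\, (G(q) \land \neg T(j) \lor G(p) \land (G(k) \lor F(i,k)) \lor G(m))

\forall j\, \forall q\, \exists p\, \forall k\, \forall i\, \exists m\, (G(q) \land \neg T(j) \lor G(p) \land (G(k) \lor F(i,k)) \lor G(m))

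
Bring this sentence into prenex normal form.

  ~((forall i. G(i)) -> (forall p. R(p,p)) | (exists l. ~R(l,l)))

forall i. exists p. forall l. (G(i) & ~R(p,p) & R(l,l))

Rewrite implications/biconditionals: A → B as ¬A ∨ B.
  ~(~(forall i. G(i)) | (forall p. R(p,p)) | (exists l. ~R(l,l)))
Move each ¬ inward, flipping quantifiers it crosses:
  (forall i. G(i)) & (exists p. ~R(p,p)) & (forall l. R(l,l))
All bound variables are already distinct, so no renaming is needed.
Finally move all quantifiers to the prefix:
  forall i. exists p. forall l. (G(i) & ~R(p,p) & R(l,l))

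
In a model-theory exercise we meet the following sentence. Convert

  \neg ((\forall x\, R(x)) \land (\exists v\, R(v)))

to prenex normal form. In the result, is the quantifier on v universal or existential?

Drive negations inward (¬∀x A ≡ ∃x ¬A, ¬∃x A ≡ ∀x ¬A, De Morgan for ∧/∨):
  (\exists x\, \neg R(x)) \lor (\forall v\, \neg R(v))
Pull the quantifiers to the front (each side's bound variable is not free in the other side):
  \exists x\, \forall v\, (\neg R(x) \lor \neg R(v))
The quantifier \exists v sits under an odd number of negations, so it flips to \forall v.

universal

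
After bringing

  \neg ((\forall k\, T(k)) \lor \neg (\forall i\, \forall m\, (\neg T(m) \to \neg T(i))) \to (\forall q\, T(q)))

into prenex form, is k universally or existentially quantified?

First replace A → B with ¬A ∨ B.
  \neg (\neg ((\forall k\, T(k)) \lor \neg (\forall i\, \forall m\, (\neg \neg T(m) \lor \neg T(i)))) \lor (\forall q\, T(q)))
Move each ¬ inward, flipping quantifiers it crosses:
  ((\forall k\, T(k)) \lor (\exists i\, \exists m\, (\neg T(m) \land T(i)))) \land (\exists q\, \neg T(q))
Extract every quantifier outward, since the variables are now distinct and don't occur free across branches:
  \forall k\, \exists i\, \exists m\, \exists q\, ((T(k) \lor \neg T(m) \land T(i)) \land \neg T(q))
The quantifier \forall k sits under an even number of negations (counting the antecedent side of each →), so it remains universal.

universal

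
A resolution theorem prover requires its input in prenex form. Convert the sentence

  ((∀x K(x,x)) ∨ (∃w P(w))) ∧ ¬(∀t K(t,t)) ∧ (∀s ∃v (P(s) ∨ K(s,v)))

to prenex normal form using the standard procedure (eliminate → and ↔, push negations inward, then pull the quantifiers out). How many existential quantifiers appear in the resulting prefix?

3

Push ¬ through the quantifiers and connectives to reach negation normal form:
  ((∀x K(x,x)) ∨ (∃w P(w))) ∧ (∃t ¬K(t,t)) ∧ (∀s ∃v (P(s) ∨ K(s,v)))
All bound variables are already distinct, so no renaming is needed.
Pull the quantifiers to the front (each side's bound variable is not free in the other side):
  ∀x ∃w ∃t ∀s ∃v ((K(x,x) ∨ P(w)) ∧ ¬K(t,t) ∧ (P(s) ∨ K(s,v)))
The prefix is ∀x ∃w ∃t ∀s ∃v: 2 universal, 3 existential.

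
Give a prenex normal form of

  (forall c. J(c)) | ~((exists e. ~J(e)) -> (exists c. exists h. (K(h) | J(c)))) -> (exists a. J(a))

First replace A → B with ¬A ∨ B.
  ~((forall c. J(c)) | ~(~(exists e. ~J(e)) | (exists c. exists h. (K(h) | J(c))))) | (exists a. J(a))
Push ¬ through the quantifiers and connectives to reach negation normal form:
  (exists c. ~J(c)) & ((forall e. J(e)) | (exists c. exists h. (K(h) | J(c)))) | (exists a. J(a))
Give each quantifier a distinct variable: c↦b.
  (exists c. ~J(c)) & ((forall e. J(e)) | (exists b. exists h. (K(h) | J(b)))) | (exists a. J(a))
Pull the quantifiers to the front (each side's bound variable is not free in the other side):
  exists c. forall e. exists b. exists h. exists a. (~J(c) & (J(e) | K(h) | J(b)) | J(a))

exists c. forall e. exists b. exists h. exists a. (~J(c) & (J(e) | K(h) | J(b)) | J(a))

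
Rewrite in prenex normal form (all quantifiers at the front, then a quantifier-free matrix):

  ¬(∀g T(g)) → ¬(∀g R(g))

∀g ∃u1 (T(g) ∨ ¬R(u1))

Rewrite implications/biconditionals: A → B as ¬A ∨ B.
  ¬¬(∀g T(g)) ∨ ¬(∀g R(g))
Move each ¬ inward, flipping quantifiers it crosses:
  (∀g T(g)) ∨ (∃g ¬R(g))
Standardize variables apart so no two quantifiers bind the same name: g↦u1.
  (∀g T(g)) ∨ (∃u1 ¬R(u1))
Pull the quantifiers to the front (each side's bound variable is not free in the other side):
  ∀g ∃u1 (T(g) ∨ ¬R(u1))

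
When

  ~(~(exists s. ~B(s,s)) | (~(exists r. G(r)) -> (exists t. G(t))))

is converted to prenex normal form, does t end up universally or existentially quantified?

First replace A → B with ¬A ∨ B.
  ~(~(exists s. ~B(s,s)) | ~~(exists r. G(r)) | (exists t. G(t)))
Drive negations inward (¬∀x A ≡ ∃x ¬A, ¬∃x A ≡ ∀x ¬A, De Morgan for ∧/∨):
  (exists s. ~B(s,s)) & (forall r. ~G(r)) & (forall t. ~G(t))
Extract every quantifier outward, since the variables are now distinct and don't occur free across branches:
  exists s. forall r. forall t. (~B(s,s) & ~G(r) & ~G(t))
The quantifier exists t sits under an odd number of negations (counting the antecedent side of each →), so it flips to forall t.

universal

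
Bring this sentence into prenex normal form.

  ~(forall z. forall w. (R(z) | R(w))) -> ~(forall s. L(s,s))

Rewrite implications/biconditionals: A → B as ¬A ∨ B.
  ~~(forall z. forall w. (R(z) | R(w))) | ~(forall s. L(s,s))
Drive negations inward (¬∀x A ≡ ∃x ¬A, ¬∃x A ≡ ∀x ¬A, De Morgan for ∧/∨):
  (forall z. forall w. (R(z) | R(w))) | (exists s. ~L(s,s))
All bound variables are already distinct, so no renaming is needed.
Finally move all quantifiers to the prefix:
  forall z. forall w. exists s. (R(z) | R(w) | ~L(s,s))

forall z. forall w. exists s. (R(z) | R(w) | ~L(s,s))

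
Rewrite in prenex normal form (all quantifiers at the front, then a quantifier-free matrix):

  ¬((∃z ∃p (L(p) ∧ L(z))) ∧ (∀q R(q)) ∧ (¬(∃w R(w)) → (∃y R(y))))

∀z ∀p ∃q ∀w ∀y (¬L(p) ∨ ¬L(z) ∨ ¬R(q) ∨ ¬R(w) ∧ ¬R(y))

First replace A → B with ¬A ∨ B.
  ¬((∃z ∃p (L(p) ∧ L(z))) ∧ (∀q R(q)) ∧ (¬¬(∃w R(w)) ∨ (∃y R(y))))
Push ¬ through the quantifiers and connectives to reach negation normal form:
  (∀z ∀p (¬L(p) ∨ ¬L(z))) ∨ (∃q ¬R(q)) ∨ (∀w ¬R(w)) ∧ (∀y ¬R(y))
All bound variables are already distinct, so no renaming is needed.
Pull the quantifiers to the front (each side's bound variable is not free in the other side):
  ∀z ∀p ∃q ∀w ∀y (¬L(p) ∨ ¬L(z) ∨ ¬R(q) ∨ ¬R(w) ∧ ¬R(y))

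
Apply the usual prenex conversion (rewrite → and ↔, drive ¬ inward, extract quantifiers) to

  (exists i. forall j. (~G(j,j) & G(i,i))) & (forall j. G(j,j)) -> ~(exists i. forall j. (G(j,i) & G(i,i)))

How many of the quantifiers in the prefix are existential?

Eliminate → and ↔ using ¬ and ∨.
  ~((exists i. forall j. (~G(j,j) & G(i,i))) & (forall j. G(j,j))) | ~(exists i. forall j. (G(j,i) & G(i,i)))
Drive negations inward (¬∀x A ≡ ∃x ¬A, ¬∃x A ≡ ∀x ¬A, De Morgan for ∧/∨):
  (forall i. exists j. (G(j,j) | ~G(i,i))) | (exists j. ~G(j,j)) | (forall i. exists j. (~G(j,i) | ~G(i,i)))
Standardize variables apart so no two quantifiers bind the same name: j↦s, i↦w1, j↦r.
  (forall i. exists j. (G(j,j) | ~G(i,i))) | (exists s. ~G(s,s)) | (forall w1. exists r. (~G(r,w1) | ~G(w1,w1)))
Finally move all quantifiers to the prefix:
  forall i. exists j. exists s. forall w1. exists r. (G(j,j) | ~G(i,i) | ~G(s,s) | ~G(r,w1) | ~G(w1,w1))
The prefix is forall i exists j exists s forall w1 exists r: 2 universal, 3 existential.

3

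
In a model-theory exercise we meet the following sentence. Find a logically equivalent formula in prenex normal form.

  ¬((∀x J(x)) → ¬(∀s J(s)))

Rewrite implications/biconditionals: A → B as ¬A ∨ B.
  ¬(¬(∀x J(x)) ∨ ¬(∀s J(s)))
Move each ¬ inward, flipping quantifiers it crosses:
  (∀x J(x)) ∧ (∀s J(s))
Pull the quantifiers to the front (each side's bound variable is not free in the other side):
  ∀x ∀s (J(x) ∧ J(s))

∀x ∀s (J(x) ∧ J(s))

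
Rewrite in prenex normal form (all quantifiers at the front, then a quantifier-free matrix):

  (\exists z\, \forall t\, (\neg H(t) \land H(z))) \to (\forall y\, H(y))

First replace A → B with ¬A ∨ B.
  \neg (\exists z\, \forall t\, (\neg H(t) \land H(z))) \lor (\forall y\, H(y))
Push ¬ through the quantifiers and connectives to reach negation normal form:
  (\forall z\, \exists t\, (H(t) \lor \neg H(z))) \lor (\forall y\, H(y))
Extract every quantifier outward, since the variables are now distinct and don't occur free across branches:
  \forall z\, \exists t\, \forall y\, (H(t) \lor \neg H(z) \lor H(y))

\forall z\, \exists t\, \forall y\, (H(t) \lor \neg H(z) \lor H(y))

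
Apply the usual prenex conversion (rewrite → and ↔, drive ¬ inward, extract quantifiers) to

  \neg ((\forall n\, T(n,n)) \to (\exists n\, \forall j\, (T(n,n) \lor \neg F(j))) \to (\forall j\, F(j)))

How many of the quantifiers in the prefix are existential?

Rewrite implications/biconditionals: A → B as ¬A ∨ B.
  \neg (\neg (\forall n\, T(n,n)) \lor \neg (\exists n\, \forall j\, (T(n,n) \lor \neg F(j))) \lor (\forall j\, F(j)))
Drive negations inward (¬∀x A ≡ ∃x ¬A, ¬∃x A ≡ ∀x ¬A, De Morgan for ∧/∨):
  (\forall n\, T(n,n)) \land (\exists n\, \forall j\, (T(n,n) \lor \neg F(j))) \land (\exists j\, \neg F(j))
Rename bound variables to avoid capture: n↦y1, j↦x1.
  (\forall n\, T(n,n)) \land (\exists y1\, \forall j\, (T(y1,y1) \lor \neg F(j))) \land (\exists x1\, \neg F(x1))
Extract every quantifier outward, since the variables are now distinct and don't occur free across branches:
  \forall n\, \exists y1\, \forall j\, \exists x1\, (T(n,n) \land (T(y1,y1) \lor \neg F(j)) \land \neg F(x1))
The prefix is \forall n \exists y1 \forall j \exists x1: 2 universal, 2 existential.

2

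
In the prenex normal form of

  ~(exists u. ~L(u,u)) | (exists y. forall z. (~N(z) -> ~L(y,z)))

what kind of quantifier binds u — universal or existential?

First replace A → B with ¬A ∨ B.
  ~(exists u. ~L(u,u)) | (exists y. forall z. (~~N(z) | ~L(y,z)))
Push ¬ through the quantifiers and connectives to reach negation normal form:
  (forall u. L(u,u)) | (exists y. forall z. (N(z) | ~L(y,z)))
Finally move all quantifiers to the prefix:
  forall u. exists y. forall z. (L(u,u) | N(z) | ~L(y,z))
The quantifier exists u sits under an odd number of negations (counting the antecedent side of each →), so it flips to forall u.

universal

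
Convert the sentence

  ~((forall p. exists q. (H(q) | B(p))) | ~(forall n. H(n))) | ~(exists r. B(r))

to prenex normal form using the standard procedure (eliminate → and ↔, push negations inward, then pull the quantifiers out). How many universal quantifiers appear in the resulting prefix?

Move each ¬ inward, flipping quantifiers it crosses:
  (exists p. forall q. (~H(q) & ~B(p))) & (forall n. H(n)) | (forall r. ~B(r))
Pull the quantifiers to the front (each side's bound variable is not free in the other side):
  exists p. forall q. forall n. forall r. (~H(q) & ~B(p) & H(n) | ~B(r))
The prefix is exists p forall q forall n forall r: 3 universal, 1 existential.

3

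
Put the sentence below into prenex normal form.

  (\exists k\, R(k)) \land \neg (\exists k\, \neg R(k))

\exists k\, \forall p\, (R(k) \land R(p))

Drive negations inward (¬∀x A ≡ ∃x ¬A, ¬∃x A ≡ ∀x ¬A, De Morgan for ∧/∨):
  (\exists k\, R(k)) \land (\forall k\, R(k))
Give each quantifier a distinct variable: k↦p.
  (\exists k\, R(k)) \land (\forall p\, R(p))
Pull the quantifiers to the front (each side's bound variable is not free in the other side):
  \exists k\, \forall p\, (R(k) \land R(p))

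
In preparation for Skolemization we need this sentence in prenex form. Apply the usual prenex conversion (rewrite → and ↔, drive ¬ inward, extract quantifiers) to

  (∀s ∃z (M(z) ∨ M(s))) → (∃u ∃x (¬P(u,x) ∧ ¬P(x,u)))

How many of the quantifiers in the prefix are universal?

1

First replace A → B with ¬A ∨ B.
  ¬(∀s ∃z (M(z) ∨ M(s))) ∨ (∃u ∃x (¬P(u,x) ∧ ¬P(x,u)))
Drive negations inward (¬∀x A ≡ ∃x ¬A, ¬∃x A ≡ ∀x ¬A, De Morgan for ∧/∨):
  (∃s ∀z (¬M(z) ∧ ¬M(s))) ∨ (∃u ∃x (¬P(u,x) ∧ ¬P(x,u)))
All bound variables are already distinct, so no renaming is needed.
Finally move all quantifiers to the prefix:
  ∃s ∀z ∃u ∃x (¬M(z) ∧ ¬M(s) ∨ ¬P(u,x) ∧ ¬P(x,u))
The prefix is ∃s ∀z ∃u ∃x: 1 universal, 3 existential.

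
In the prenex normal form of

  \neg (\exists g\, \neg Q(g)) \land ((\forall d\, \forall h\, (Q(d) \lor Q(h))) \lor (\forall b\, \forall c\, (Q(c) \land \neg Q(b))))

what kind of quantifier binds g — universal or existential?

universal

Drive negations inward (¬∀x A ≡ ∃x ¬A, ¬∃x A ≡ ∀x ¬A, De Morgan for ∧/∨):
  (\forall g\, Q(g)) \land ((\forall d\, \forall h\, (Q(d) \lor Q(h))) \lor (\forall b\, \forall c\, (Q(c) \land \neg Q(b))))
All bound variables are already distinct, so no renaming is needed.
Extract every quantifier outward, since the variables are now distinct and don't occur free across branches:
  \forall g\, \forall d\, \forall h\, \forall b\, \forall c\, (Q(g) \land (Q(d) \lor Q(h) \lor Q(c) \land \neg Q(b)))
The quantifier \exists g sits under an odd number of negations, so it flips to \forall g.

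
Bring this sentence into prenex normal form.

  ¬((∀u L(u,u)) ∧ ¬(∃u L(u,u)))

∃u ∃y (¬L(u,u) ∨ L(y,y))

Drive negations inward (¬∀x A ≡ ∃x ¬A, ¬∃x A ≡ ∀x ¬A, De Morgan for ∧/∨):
  (∃u ¬L(u,u)) ∨ (∃u L(u,u))
Give each quantifier a distinct variable: u↦y.
  (∃u ¬L(u,u)) ∨ (∃y L(y,y))
Pull the quantifiers to the front (each side's bound variable is not free in the other side):
  ∃u ∃y (¬L(u,u) ∨ L(y,y))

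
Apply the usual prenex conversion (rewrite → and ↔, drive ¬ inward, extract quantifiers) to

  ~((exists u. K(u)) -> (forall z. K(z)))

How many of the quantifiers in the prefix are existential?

First replace A → B with ¬A ∨ B.
  ~(~(exists u. K(u)) | (forall z. K(z)))
Move each ¬ inward, flipping quantifiers it crosses:
  (exists u. K(u)) & (exists z. ~K(z))
All bound variables are already distinct, so no renaming is needed.
Pull the quantifiers to the front (each side's bound variable is not free in the other side):
  exists u. exists z. (K(u) & ~K(z))
The prefix is exists u exists z: 0 universal, 2 existential.

2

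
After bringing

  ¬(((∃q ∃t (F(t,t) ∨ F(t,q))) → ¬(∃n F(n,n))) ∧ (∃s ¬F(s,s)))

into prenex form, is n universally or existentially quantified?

Eliminate → and ↔ using ¬ and ∨.
  ¬((¬(∃q ∃t (F(t,t) ∨ F(t,q))) ∨ ¬(∃n F(n,n))) ∧ (∃s ¬F(s,s)))
Drive negations inward (¬∀x A ≡ ∃x ¬A, ¬∃x A ≡ ∀x ¬A, De Morgan for ∧/∨):
  (∃q ∃t (F(t,t) ∨ F(t,q))) ∧ (∃n F(n,n)) ∨ (∀s F(s,s))
All bound variables are already distinct, so no renaming is needed.
Extract every quantifier outward, since the variables are now distinct and don't occur free across branches:
  ∃q ∃t ∃n ∀s ((F(t,t) ∨ F(t,q)) ∧ F(n,n) ∨ F(s,s))
The quantifier ∃n sits under an even number of negations (counting the antecedent side of each →), so it remains existential.

existential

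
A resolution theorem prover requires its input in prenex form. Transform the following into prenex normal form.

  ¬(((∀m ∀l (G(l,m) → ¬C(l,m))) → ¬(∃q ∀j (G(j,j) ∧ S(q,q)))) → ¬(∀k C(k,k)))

∃m ∃l ∀q ∃j ∀k ((G(l,m) ∧ C(l,m) ∨ ¬G(j,j) ∨ ¬S(q,q)) ∧ C(k,k))

Rewrite implications/biconditionals: A → B as ¬A ∨ B.
  ¬(¬(¬(∀m ∀l (¬G(l,m) ∨ ¬C(l,m))) ∨ ¬(∃q ∀j (G(j,j) ∧ S(q,q)))) ∨ ¬(∀k C(k,k)))
Push ¬ through the quantifiers and connectives to reach negation normal form:
  ((∃m ∃l (G(l,m) ∧ C(l,m))) ∨ (∀q ∃j (¬G(j,j) ∨ ¬S(q,q)))) ∧ (∀k C(k,k))
All bound variables are already distinct, so no renaming is needed.
Extract every quantifier outward, since the variables are now distinct and don't occur free across branches:
  ∃m ∃l ∀q ∃j ∀k ((G(l,m) ∧ C(l,m) ∨ ¬G(j,j) ∨ ¬S(q,q)) ∧ C(k,k))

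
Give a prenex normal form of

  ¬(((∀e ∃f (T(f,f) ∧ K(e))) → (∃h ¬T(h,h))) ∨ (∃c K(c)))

∀e ∃f ∀h ∀c (T(f,f) ∧ K(e) ∧ T(h,h) ∧ ¬K(c))

Rewrite implications/biconditionals: A → B as ¬A ∨ B.
  ¬(¬(∀e ∃f (T(f,f) ∧ K(e))) ∨ (∃h ¬T(h,h)) ∨ (∃c K(c)))
Move each ¬ inward, flipping quantifiers it crosses:
  (∀e ∃f (T(f,f) ∧ K(e))) ∧ (∀h T(h,h)) ∧ (∀c ¬K(c))
Pull the quantifiers to the front (each side's bound variable is not free in the other side):
  ∀e ∃f ∀h ∀c (T(f,f) ∧ K(e) ∧ T(h,h) ∧ ¬K(c))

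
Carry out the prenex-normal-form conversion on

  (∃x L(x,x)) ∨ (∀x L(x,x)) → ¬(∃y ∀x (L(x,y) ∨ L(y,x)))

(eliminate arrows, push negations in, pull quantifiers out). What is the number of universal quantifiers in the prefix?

2

First replace A → B with ¬A ∨ B.
  ¬((∃x L(x,x)) ∨ (∀x L(x,x))) ∨ ¬(∃y ∀x (L(x,y) ∨ L(y,x)))
Push ¬ through the quantifiers and connectives to reach negation normal form:
  (∀x ¬L(x,x)) ∧ (∃x ¬L(x,x)) ∨ (∀y ∃x (¬L(x,y) ∧ ¬L(y,x)))
Give each quantifier a distinct variable: x↦z, x↦v.
  (∀x ¬L(x,x)) ∧ (∃z ¬L(z,z)) ∨ (∀y ∃v (¬L(v,y) ∧ ¬L(y,v)))
Pull the quantifiers to the front (each side's bound variable is not free in the other side):
  ∀x ∃z ∀y ∃v (¬L(x,x) ∧ ¬L(z,z) ∨ ¬L(v,y) ∧ ¬L(y,v))
The prefix is ∀x ∃z ∀y ∃v: 2 universal, 2 existential.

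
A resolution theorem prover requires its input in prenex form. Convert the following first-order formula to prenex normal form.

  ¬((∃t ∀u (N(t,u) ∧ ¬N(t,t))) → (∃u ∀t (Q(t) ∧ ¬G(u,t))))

Eliminate → and ↔ using ¬ and ∨.
  ¬(¬(∃t ∀u (N(t,u) ∧ ¬N(t,t))) ∨ (∃u ∀t (Q(t) ∧ ¬G(u,t))))
Move each ¬ inward, flipping quantifiers it crosses:
  (∃t ∀u (N(t,u) ∧ ¬N(t,t))) ∧ (∀u ∃t (¬Q(t) ∨ G(u,t)))
Rename bound variables to avoid capture: u↦q, t↦z1.
  (∃t ∀u (N(t,u) ∧ ¬N(t,t))) ∧ (∀q ∃z1 (¬Q(z1) ∨ G(q,z1)))
Extract every quantifier outward, since the variables are now distinct and don't occur free across branches:
  ∃t ∀u ∀q ∃z1 (N(t,u) ∧ ¬N(t,t) ∧ (¬Q(z1) ∨ G(q,z1)))

∃t ∀u ∀q ∃z1 (N(t,u) ∧ ¬N(t,t) ∧ (¬Q(z1) ∨ G(q,z1)))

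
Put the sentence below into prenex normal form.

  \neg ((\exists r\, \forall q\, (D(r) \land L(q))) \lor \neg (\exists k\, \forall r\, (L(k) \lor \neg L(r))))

Drive negations inward (¬∀x A ≡ ∃x ¬A, ¬∃x A ≡ ∀x ¬A, De Morgan for ∧/∨):
  (\forall r\, \exists q\, (\neg D(r) \lor \neg L(q))) \land (\exists k\, \forall r\, (L(k) \lor \neg L(r)))
Standardize variables apart so no two quantifiers bind the same name: r↦y1.
  (\forall r\, \exists q\, (\neg D(r) \lor \neg L(q))) \land (\exists k\, \forall y1\, (L(k) \lor \neg L(y1)))
Pull the quantifiers to the front (each side's bound variable is not free in the other side):
  \forall r\, \exists q\, \exists k\, \forall y1\, ((\neg D(r) \lor \neg L(q)) \land (L(k) \lor \neg L(y1)))

\forall r\, \exists q\, \exists k\, \forall y1\, ((\neg D(r) \lor \neg L(q)) \land (L(k) \lor \neg L(y1)))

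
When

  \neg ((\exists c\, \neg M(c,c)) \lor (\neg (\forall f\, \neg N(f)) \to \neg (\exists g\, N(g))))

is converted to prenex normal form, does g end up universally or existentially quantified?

First replace A → B with ¬A ∨ B.
  \neg ((\exists c\, \neg M(c,c)) \lor \neg \neg (\forall f\, \neg N(f)) \lor \neg (\exists g\, N(g)))
Drive negations inward (¬∀x A ≡ ∃x ¬A, ¬∃x A ≡ ∀x ¬A, De Morgan for ∧/∨):
  (\forall c\, M(c,c)) \land (\exists f\, N(f)) \land (\exists g\, N(g))
Pull the quantifiers to the front (each side's bound variable is not free in the other side):
  \forall c\, \exists f\, \exists g\, (M(c,c) \land N(f) \land N(g))
The quantifier \exists g sits under an even number of negations (counting the antecedent side of each →), so it remains existential.

existential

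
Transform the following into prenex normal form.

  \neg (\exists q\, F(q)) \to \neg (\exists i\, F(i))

\exists q\, \forall i\, (F(q) \lor \neg F(i))

First replace A → B with ¬A ∨ B.
  \neg \neg (\exists q\, F(q)) \lor \neg (\exists i\, F(i))
Drive negations inward (¬∀x A ≡ ∃x ¬A, ¬∃x A ≡ ∀x ¬A, De Morgan for ∧/∨):
  (\exists q\, F(q)) \lor (\forall i\, \neg F(i))
All bound variables are already distinct, so no renaming is needed.
Finally move all quantifiers to the prefix:
  \exists q\, \forall i\, (F(q) \lor \neg F(i))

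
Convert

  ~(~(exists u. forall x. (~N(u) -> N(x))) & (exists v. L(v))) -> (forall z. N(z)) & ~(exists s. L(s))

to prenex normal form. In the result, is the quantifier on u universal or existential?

First replace A → B with ¬A ∨ B.
  ~~(~(exists u. forall x. (~~N(u) | N(x))) & (exists v. L(v))) | (forall z. N(z)) & ~(exists s. L(s))
Push ¬ through the quantifiers and connectives to reach negation normal form:
  (forall u. exists x. (~N(u) & ~N(x))) & (exists v. L(v)) | (forall z. N(z)) & (forall s. ~L(s))
Extract every quantifier outward, since the variables are now distinct and don't occur free across branches:
  forall u. exists x. exists v. forall z. forall s. (~N(u) & ~N(x) & L(v) | N(z) & ~L(s))
The quantifier exists u sits under an odd number of negations (counting the antecedent side of each →), so it flips to forall u.

universal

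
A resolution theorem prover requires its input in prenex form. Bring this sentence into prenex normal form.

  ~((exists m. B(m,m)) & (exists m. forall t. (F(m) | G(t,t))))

Push ¬ through the quantifiers and connectives to reach negation normal form:
  (forall m. ~B(m,m)) | (forall m. exists t. (~F(m) & ~G(t,t)))
Give each quantifier a distinct variable: m↦b.
  (forall m. ~B(m,m)) | (forall b. exists t. (~F(b) & ~G(t,t)))
Finally move all quantifiers to the prefix:
  forall m. forall b. exists t. (~B(m,m) | ~F(b) & ~G(t,t))

forall m. forall b. exists t. (~B(m,m) | ~F(b) & ~G(t,t))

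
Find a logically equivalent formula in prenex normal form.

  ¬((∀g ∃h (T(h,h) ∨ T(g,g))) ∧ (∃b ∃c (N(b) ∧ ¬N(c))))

Push ¬ through the quantifiers and connectives to reach negation normal form:
  (∃g ∀h (¬T(h,h) ∧ ¬T(g,g))) ∨ (∀b ∀c (¬N(b) ∨ N(c)))
All bound variables are already distinct, so no renaming is needed.
Finally move all quantifiers to the prefix:
  ∃g ∀h ∀b ∀c (¬T(h,h) ∧ ¬T(g,g) ∨ ¬N(b) ∨ N(c))

∃g ∀h ∀b ∀c (¬T(h,h) ∧ ¬T(g,g) ∨ ¬N(b) ∨ N(c))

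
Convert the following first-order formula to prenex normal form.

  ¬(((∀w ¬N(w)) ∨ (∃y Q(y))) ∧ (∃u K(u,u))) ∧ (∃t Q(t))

∃w ∀y ∀u ∃t ((N(w) ∧ ¬Q(y) ∨ ¬K(u,u)) ∧ Q(t))

Drive negations inward (¬∀x A ≡ ∃x ¬A, ¬∃x A ≡ ∀x ¬A, De Morgan for ∧/∨):
  ((∃w N(w)) ∧ (∀y ¬Q(y)) ∨ (∀u ¬K(u,u))) ∧ (∃t Q(t))
Finally move all quantifiers to the prefix:
  ∃w ∀y ∀u ∃t ((N(w) ∧ ¬Q(y) ∨ ¬K(u,u)) ∧ Q(t))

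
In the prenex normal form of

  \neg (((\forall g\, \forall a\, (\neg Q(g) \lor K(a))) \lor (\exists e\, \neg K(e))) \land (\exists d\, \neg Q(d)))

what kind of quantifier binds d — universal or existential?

Push ¬ through the quantifiers and connectives to reach negation normal form:
  (\exists g\, \exists a\, (Q(g) \land \neg K(a))) \land (\forall e\, K(e)) \lor (\forall d\, Q(d))
Pull the quantifiers to the front (each side's bound variable is not free in the other side):
  \exists g\, \exists a\, \forall e\, \forall d\, (Q(g) \land \neg K(a) \land K(e) \lor Q(d))
The quantifier \exists d sits under an odd number of negations, so it flips to \forall d.

universal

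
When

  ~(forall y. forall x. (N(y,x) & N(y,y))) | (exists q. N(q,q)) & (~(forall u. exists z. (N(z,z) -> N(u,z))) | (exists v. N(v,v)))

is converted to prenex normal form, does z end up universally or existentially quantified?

universal

First replace A → B with ¬A ∨ B.
  ~(forall y. forall x. (N(y,x) & N(y,y))) | (exists q. N(q,q)) & (~(forall u. exists z. (~N(z,z) | N(u,z))) | (exists v. N(v,v)))
Drive negations inward (¬∀x A ≡ ∃x ¬A, ¬∃x A ≡ ∀x ¬A, De Morgan for ∧/∨):
  (exists y. exists x. (~N(y,x) | ~N(y,y))) | (exists q. N(q,q)) & ((exists u. forall z. (N(z,z) & ~N(u,z))) | (exists v. N(v,v)))
Pull the quantifiers to the front (each side's bound variable is not free in the other side):
  exists y. exists x. exists q. exists u. forall z. exists v. (~N(y,x) | ~N(y,y) | N(q,q) & (N(z,z) & ~N(u,z) | N(v,v)))
The quantifier exists z sits under an odd number of negations (counting the antecedent side of each →), so it flips to forall z.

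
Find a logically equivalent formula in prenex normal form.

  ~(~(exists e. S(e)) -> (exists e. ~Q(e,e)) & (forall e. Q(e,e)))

forall e. forall q. exists v. (~S(e) & (Q(q,q) | ~Q(v,v)))

Rewrite implications/biconditionals: A → B as ¬A ∨ B.
  ~(~~(exists e. S(e)) | (exists e. ~Q(e,e)) & (forall e. Q(e,e)))
Drive negations inward (¬∀x A ≡ ∃x ¬A, ¬∃x A ≡ ∀x ¬A, De Morgan for ∧/∨):
  (forall e. ~S(e)) & ((forall e. Q(e,e)) | (exists e. ~Q(e,e)))
Rename bound variables to avoid capture: e↦q, e↦v.
  (forall e. ~S(e)) & ((forall q. Q(q,q)) | (exists v. ~Q(v,v)))
Finally move all quantifiers to the prefix:
  forall e. forall q. exists v. (~S(e) & (Q(q,q) | ~Q(v,v)))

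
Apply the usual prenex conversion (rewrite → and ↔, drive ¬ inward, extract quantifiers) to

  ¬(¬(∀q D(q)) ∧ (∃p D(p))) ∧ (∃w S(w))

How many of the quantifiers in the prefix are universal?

Drive negations inward (¬∀x A ≡ ∃x ¬A, ¬∃x A ≡ ∀x ¬A, De Morgan for ∧/∨):
  ((∀q D(q)) ∨ (∀p ¬D(p))) ∧ (∃w S(w))
Finally move all quantifiers to the prefix:
  ∀q ∀p ∃w ((D(q) ∨ ¬D(p)) ∧ S(w))
The prefix is ∀q ∀p ∃w: 2 universal, 1 existential.

2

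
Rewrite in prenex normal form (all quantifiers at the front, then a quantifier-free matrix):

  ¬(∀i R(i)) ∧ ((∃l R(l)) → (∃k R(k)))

Eliminate → and ↔ using ¬ and ∨.
  ¬(∀i R(i)) ∧ (¬(∃l R(l)) ∨ (∃k R(k)))
Push ¬ through the quantifiers and connectives to reach negation normal form:
  (∃i ¬R(i)) ∧ ((∀l ¬R(l)) ∨ (∃k R(k)))
All bound variables are already distinct, so no renaming is needed.
Extract every quantifier outward, since the variables are now distinct and don't occur free across branches:
  ∃i ∀l ∃k (¬R(i) ∧ (¬R(l) ∨ R(k)))

∃i ∀l ∃k (¬R(i) ∧ (¬R(l) ∨ R(k)))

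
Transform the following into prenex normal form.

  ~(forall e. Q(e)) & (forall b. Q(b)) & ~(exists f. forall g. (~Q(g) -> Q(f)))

Eliminate → and ↔ using ¬ and ∨.
  ~(forall e. Q(e)) & (forall b. Q(b)) & ~(exists f. forall g. (~~Q(g) | Q(f)))
Push ¬ through the quantifiers and connectives to reach negation normal form:
  (exists e. ~Q(e)) & (forall b. Q(b)) & (forall f. exists g. (~Q(g) & ~Q(f)))
Pull the quantifiers to the front (each side's bound variable is not free in the other side):
  exists e. forall b. forall f. exists g. (~Q(e) & Q(b) & ~Q(g) & ~Q(f))

exists e. forall b. forall f. exists g. (~Q(e) & Q(b) & ~Q(g) & ~Q(f))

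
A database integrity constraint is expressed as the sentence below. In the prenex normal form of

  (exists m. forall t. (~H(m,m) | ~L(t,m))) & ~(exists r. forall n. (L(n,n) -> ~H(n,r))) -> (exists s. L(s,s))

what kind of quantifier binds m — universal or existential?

universal

Rewrite implications/biconditionals: A → B as ¬A ∨ B.
  ~((exists m. forall t. (~H(m,m) | ~L(t,m))) & ~(exists r. forall n. (~L(n,n) | ~H(n,r)))) | (exists s. L(s,s))
Drive negations inward (¬∀x A ≡ ∃x ¬A, ¬∃x A ≡ ∀x ¬A, De Morgan for ∧/∨):
  (forall m. exists t. (H(m,m) & L(t,m))) | (exists r. forall n. (~L(n,n) | ~H(n,r))) | (exists s. L(s,s))
Pull the quantifiers to the front (each side's bound variable is not free in the other side):
  forall m. exists t. exists r. forall n. exists s. (H(m,m) & L(t,m) | ~L(n,n) | ~H(n,r) | L(s,s))
The quantifier exists m sits under an odd number of negations (counting the antecedent side of each →), so it flips to forall m.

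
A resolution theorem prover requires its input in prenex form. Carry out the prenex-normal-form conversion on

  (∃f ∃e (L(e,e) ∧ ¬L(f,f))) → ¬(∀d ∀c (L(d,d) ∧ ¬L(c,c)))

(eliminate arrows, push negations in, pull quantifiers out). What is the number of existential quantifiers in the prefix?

2

Rewrite implications/biconditionals: A → B as ¬A ∨ B.
  ¬(∃f ∃e (L(e,e) ∧ ¬L(f,f))) ∨ ¬(∀d ∀c (L(d,d) ∧ ¬L(c,c)))
Move each ¬ inward, flipping quantifiers it crosses:
  (∀f ∀e (¬L(e,e) ∨ L(f,f))) ∨ (∃d ∃c (¬L(d,d) ∨ L(c,c)))
Finally move all quantifiers to the prefix:
  ∀f ∀e ∃d ∃c (¬L(e,e) ∨ L(f,f) ∨ ¬L(d,d) ∨ L(c,c))
The prefix is ∀f ∀e ∃d ∃c: 2 universal, 2 existential.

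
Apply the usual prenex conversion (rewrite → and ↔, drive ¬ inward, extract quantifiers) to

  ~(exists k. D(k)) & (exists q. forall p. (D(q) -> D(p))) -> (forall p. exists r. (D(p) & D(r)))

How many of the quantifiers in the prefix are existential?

Rewrite implications/biconditionals: A → B as ¬A ∨ B.
  ~(~(exists k. D(k)) & (exists q. forall p. (~D(q) | D(p)))) | (forall p. exists r. (D(p) & D(r)))
Push ¬ through the quantifiers and connectives to reach negation normal form:
  (exists k. D(k)) | (forall q. exists p. (D(q) & ~D(p))) | (forall p. exists r. (D(p) & D(r)))
Rename bound variables to avoid capture: p↦w1.
  (exists k. D(k)) | (forall q. exists p. (D(q) & ~D(p))) | (forall w1. exists r. (D(w1) & D(r)))
Pull the quantifiers to the front (each side's bound variable is not free in the other side):
  exists k. forall q. exists p. forall w1. exists r. (D(k) | D(q) & ~D(p) | D(w1) & D(r))
The prefix is exists k forall q exists p forall w1 exists r: 2 universal, 3 existential.

3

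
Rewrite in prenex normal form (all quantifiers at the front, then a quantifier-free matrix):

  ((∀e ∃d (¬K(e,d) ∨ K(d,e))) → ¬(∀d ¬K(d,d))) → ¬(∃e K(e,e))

Rewrite implications/biconditionals: A → B as ¬A ∨ B.
  ¬(¬(∀e ∃d (¬K(e,d) ∨ K(d,e))) ∨ ¬(∀d ¬K(d,d))) ∨ ¬(∃e K(e,e))
Push ¬ through the quantifiers and connectives to reach negation normal form:
  (∀e ∃d (¬K(e,d) ∨ K(d,e))) ∧ (∀d ¬K(d,d)) ∨ (∀e ¬K(e,e))
Rename bound variables to avoid capture: d↦q, e↦z1.
  (∀e ∃d (¬K(e,d) ∨ K(d,e))) ∧ (∀q ¬K(q,q)) ∨ (∀z1 ¬K(z1,z1))
Finally move all quantifiers to the prefix:
  ∀e ∃d ∀q ∀z1 ((¬K(e,d) ∨ K(d,e)) ∧ ¬K(q,q) ∨ ¬K(z1,z1))

∀e ∃d ∀q ∀z1 ((¬K(e,d) ∨ K(d,e)) ∧ ¬K(q,q) ∨ ¬K(z1,z1))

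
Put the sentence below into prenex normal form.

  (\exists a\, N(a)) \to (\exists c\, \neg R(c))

\forall a\, \exists c\, (\neg N(a) \lor \neg R(c))

Eliminate → and ↔ using ¬ and ∨.
  \neg (\exists a\, N(a)) \lor (\exists c\, \neg R(c))
Move each ¬ inward, flipping quantifiers it crosses:
  (\forall a\, \neg N(a)) \lor (\exists c\, \neg R(c))
All bound variables are already distinct, so no renaming is needed.
Extract every quantifier outward, since the variables are now distinct and don't occur free across branches:
  \forall a\, \exists c\, (\neg N(a) \lor \neg R(c))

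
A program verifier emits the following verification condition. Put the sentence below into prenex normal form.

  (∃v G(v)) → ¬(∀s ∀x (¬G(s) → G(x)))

Rewrite implications/biconditionals: A → B as ¬A ∨ B.
  ¬(∃v G(v)) ∨ ¬(∀s ∀x (¬¬G(s) ∨ G(x)))
Move each ¬ inward, flipping quantifiers it crosses:
  (∀v ¬G(v)) ∨ (∃s ∃x (¬G(s) ∧ ¬G(x)))
All bound variables are already distinct, so no renaming is needed.
Finally move all quantifiers to the prefix:
  ∀v ∃s ∃x (¬G(v) ∨ ¬G(s) ∧ ¬G(x))

∀v ∃s ∃x (¬G(v) ∨ ¬G(s) ∧ ¬G(x))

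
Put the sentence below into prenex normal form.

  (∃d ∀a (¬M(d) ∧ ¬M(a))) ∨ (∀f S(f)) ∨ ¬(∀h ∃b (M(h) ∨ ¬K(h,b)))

Drive negations inward (¬∀x A ≡ ∃x ¬A, ¬∃x A ≡ ∀x ¬A, De Morgan for ∧/∨):
  (∃d ∀a (¬M(d) ∧ ¬M(a))) ∨ (∀f S(f)) ∨ (∃h ∀b (¬M(h) ∧ K(h,b)))
All bound variables are already distinct, so no renaming is needed.
Finally move all quantifiers to the prefix:
  ∃d ∀a ∀f ∃h ∀b (¬M(d) ∧ ¬M(a) ∨ S(f) ∨ ¬M(h) ∧ K(h,b))

∃d ∀a ∀f ∃h ∀b (¬M(d) ∧ ¬M(a) ∨ S(f) ∨ ¬M(h) ∧ K(h,b))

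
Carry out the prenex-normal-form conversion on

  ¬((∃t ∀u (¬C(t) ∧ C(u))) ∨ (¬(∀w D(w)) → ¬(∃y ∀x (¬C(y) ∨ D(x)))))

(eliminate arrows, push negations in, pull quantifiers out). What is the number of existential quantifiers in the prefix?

3

First replace A → B with ¬A ∨ B.
  ¬((∃t ∀u (¬C(t) ∧ C(u))) ∨ ¬¬(∀w D(w)) ∨ ¬(∃y ∀x (¬C(y) ∨ D(x))))
Push ¬ through the quantifiers and connectives to reach negation normal form:
  (∀t ∃u (C(t) ∨ ¬C(u))) ∧ (∃w ¬D(w)) ∧ (∃y ∀x (¬C(y) ∨ D(x)))
All bound variables are already distinct, so no renaming is needed.
Pull the quantifiers to the front (each side's bound variable is not free in the other side):
  ∀t ∃u ∃w ∃y ∀x ((C(t) ∨ ¬C(u)) ∧ ¬D(w) ∧ (¬C(y) ∨ D(x)))
The prefix is ∀t ∃u ∃w ∃y ∀x: 2 universal, 3 existential.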